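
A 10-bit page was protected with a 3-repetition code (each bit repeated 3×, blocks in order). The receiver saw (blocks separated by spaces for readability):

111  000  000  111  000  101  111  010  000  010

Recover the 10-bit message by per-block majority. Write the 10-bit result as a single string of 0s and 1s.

1001011000

Block 1 (111): 3 ones → 1
Block 2 (000): 0 ones → 0
Block 3 (000): 0 ones → 0
Block 4 (111): 3 ones → 1
Block 5 (000): 0 ones → 0
Block 6 (101): 2 ones → 1
Block 7 (111): 3 ones → 1
Block 8 (010): 1 one → 0
Block 9 (000): 0 ones → 0
Block 10 (010): 1 one → 0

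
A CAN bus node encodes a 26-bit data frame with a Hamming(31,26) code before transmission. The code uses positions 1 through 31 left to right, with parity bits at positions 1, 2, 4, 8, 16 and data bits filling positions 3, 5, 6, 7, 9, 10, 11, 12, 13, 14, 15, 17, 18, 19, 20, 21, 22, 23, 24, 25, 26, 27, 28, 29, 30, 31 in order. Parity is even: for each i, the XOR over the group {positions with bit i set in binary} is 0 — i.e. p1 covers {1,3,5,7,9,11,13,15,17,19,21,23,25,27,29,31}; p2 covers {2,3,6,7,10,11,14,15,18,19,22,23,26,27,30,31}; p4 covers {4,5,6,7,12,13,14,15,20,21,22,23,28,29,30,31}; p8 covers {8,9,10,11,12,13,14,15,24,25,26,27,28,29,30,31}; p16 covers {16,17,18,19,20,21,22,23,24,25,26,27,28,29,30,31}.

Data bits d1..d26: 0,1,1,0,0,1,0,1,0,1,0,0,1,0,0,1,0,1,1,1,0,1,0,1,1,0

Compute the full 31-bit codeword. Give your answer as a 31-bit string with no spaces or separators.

0100110001010100010010111010110

Place data at non-parity positions: p1 p2 0 p4 1 1 0 p8 0 1 0 1 0 1 0 p16 0 1 0 0 1 0 1 1 1 0 1 0 1 1 0
p1 (pos 1,3,5,7,9,11,13,15,17,19,21,23,25,27,29,31): XOR of data positions = 0⊕1⊕0⊕0⊕0⊕0⊕0⊕0⊕0⊕1⊕1⊕1⊕1⊕1⊕0 = 0
p2 (pos 2,3,6,7,10,11,14,15,18,19,22,23,26,27,30,31): XOR of data positions = 0⊕1⊕0⊕1⊕0⊕1⊕0⊕1⊕0⊕0⊕1⊕0⊕1⊕1⊕0 = 1
p4 (pos 4,5,6,7,12,13,14,15,20,21,22,23,28,29,30,31): XOR of data positions = 1⊕1⊕0⊕1⊕0⊕1⊕0⊕0⊕1⊕0⊕1⊕0⊕1⊕1⊕0 = 0
p8 (pos 8,9,10,11,12,13,14,15,24,25,26,27,28,29,30,31): XOR of data positions = 0⊕1⊕0⊕1⊕0⊕1⊕0⊕1⊕1⊕0⊕1⊕0⊕1⊕1⊕0 = 0
p16 (pos 16,17,18,19,20,21,22,23,24,25,26,27,28,29,30,31): XOR of data positions = 0⊕1⊕0⊕0⊕1⊕0⊕1⊕1⊕1⊕0⊕1⊕0⊕1⊕1⊕0 = 0
Codeword: 0100110001010100010010111010110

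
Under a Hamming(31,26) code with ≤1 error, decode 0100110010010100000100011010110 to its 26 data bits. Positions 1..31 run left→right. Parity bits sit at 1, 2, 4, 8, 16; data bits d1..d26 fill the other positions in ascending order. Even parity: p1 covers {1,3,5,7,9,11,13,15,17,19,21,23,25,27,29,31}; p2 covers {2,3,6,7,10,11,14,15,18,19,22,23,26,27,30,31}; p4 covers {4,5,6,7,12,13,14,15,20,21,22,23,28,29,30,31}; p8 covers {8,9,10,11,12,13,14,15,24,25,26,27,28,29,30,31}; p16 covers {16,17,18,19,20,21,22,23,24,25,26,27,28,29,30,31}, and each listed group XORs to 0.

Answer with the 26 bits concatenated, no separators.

s1 (pos 1,3,5,7,9,11,13,15,17,19,21,23,25,27,29,31): 0⊕0⊕1⊕0⊕1⊕0⊕0⊕0⊕0⊕0⊕0⊕0⊕1⊕1⊕1⊕0 = 1
s2 (pos 2,3,6,7,10,11,14,15,18,19,22,23,26,27,30,31): 1⊕0⊕1⊕0⊕0⊕0⊕1⊕0⊕0⊕0⊕0⊕0⊕0⊕1⊕1⊕0 = 1
s4 (pos 4,5,6,7,12,13,14,15,20,21,22,23,28,29,30,31): 0⊕1⊕1⊕0⊕1⊕0⊕1⊕0⊕1⊕0⊕0⊕0⊕0⊕1⊕1⊕0 = 1
s8 (pos 8,9,10,11,12,13,14,15,24,25,26,27,28,29,30,31): 0⊕1⊕0⊕0⊕1⊕0⊕1⊕0⊕1⊕1⊕0⊕1⊕0⊕1⊕1⊕0 = 0
s16 (pos 16,17,18,19,20,21,22,23,24,25,26,27,28,29,30,31): 0⊕0⊕0⊕0⊕1⊕0⊕0⊕0⊕1⊕1⊕0⊕1⊕0⊕1⊕1⊕0 = 0
Syndrome s16…s1 = 00111 → error at position 7.
Flip position 7: 0100110010010100000100011010110 → 0100111010010100000100011010110
Read data bits from positions 3,5,6,7,9,10,11,12,13,14,15,17,18,19,20,21,22,23,24,25,26,27,28,29,30,31: 01111001010000100011010110

01111001010000100011010110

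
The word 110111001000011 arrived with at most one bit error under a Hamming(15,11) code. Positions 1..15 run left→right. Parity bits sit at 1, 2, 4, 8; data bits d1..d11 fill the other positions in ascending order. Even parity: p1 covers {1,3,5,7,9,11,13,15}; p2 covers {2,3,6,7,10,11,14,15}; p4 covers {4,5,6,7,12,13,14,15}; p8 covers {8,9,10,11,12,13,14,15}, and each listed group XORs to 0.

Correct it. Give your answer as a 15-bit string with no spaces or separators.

s1 (pos 1,3,5,7,9,11,13,15): 1⊕0⊕1⊕0⊕1⊕0⊕0⊕1 = 0
s2 (pos 2,3,6,7,10,11,14,15): 1⊕0⊕1⊕0⊕0⊕0⊕1⊕1 = 0
s4 (pos 4,5,6,7,12,13,14,15): 1⊕1⊕1⊕0⊕0⊕0⊕1⊕1 = 1
s8 (pos 8,9,10,11,12,13,14,15): 0⊕1⊕0⊕0⊕0⊕0⊕1⊕1 = 1
Syndrome s8…s1 = 1100 → error at position 12.
Flip position 12: 110111001000011 → 110111001001011

110111001001011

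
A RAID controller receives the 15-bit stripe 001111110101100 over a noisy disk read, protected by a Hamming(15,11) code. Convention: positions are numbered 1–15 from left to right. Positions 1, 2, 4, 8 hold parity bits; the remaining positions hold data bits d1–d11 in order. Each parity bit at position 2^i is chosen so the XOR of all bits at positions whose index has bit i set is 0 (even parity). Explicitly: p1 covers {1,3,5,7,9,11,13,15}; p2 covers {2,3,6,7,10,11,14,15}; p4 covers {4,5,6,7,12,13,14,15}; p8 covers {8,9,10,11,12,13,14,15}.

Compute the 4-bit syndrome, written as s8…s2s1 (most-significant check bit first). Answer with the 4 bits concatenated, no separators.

0000

s1 (pos 1,3,5,7,9,11,13,15): 0⊕1⊕1⊕1⊕0⊕0⊕1⊕0 = 0
s2 (pos 2,3,6,7,10,11,14,15): 0⊕1⊕1⊕1⊕1⊕0⊕0⊕0 = 0
s4 (pos 4,5,6,7,12,13,14,15): 1⊕1⊕1⊕1⊕1⊕1⊕0⊕0 = 0
s8 (pos 8,9,10,11,12,13,14,15): 1⊕0⊕1⊕0⊕1⊕1⊕0⊕0 = 0
Syndrome s8…s1 = 0000 → no error.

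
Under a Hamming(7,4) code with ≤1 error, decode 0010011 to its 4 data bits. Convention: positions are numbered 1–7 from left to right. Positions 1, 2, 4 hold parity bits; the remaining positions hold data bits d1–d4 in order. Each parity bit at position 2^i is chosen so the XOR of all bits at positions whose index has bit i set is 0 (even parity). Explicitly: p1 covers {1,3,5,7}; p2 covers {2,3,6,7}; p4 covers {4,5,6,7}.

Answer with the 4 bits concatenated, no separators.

s1 (pos 1,3,5,7): 0⊕1⊕0⊕1 = 0
s2 (pos 2,3,6,7): 0⊕1⊕1⊕1 = 1
s4 (pos 4,5,6,7): 0⊕0⊕1⊕1 = 0
Syndrome s4…s1 = 010 → error at position 2.
Flip position 2: 0010011 → 0110011
Read data bits from positions 3,5,6,7: 1011

1011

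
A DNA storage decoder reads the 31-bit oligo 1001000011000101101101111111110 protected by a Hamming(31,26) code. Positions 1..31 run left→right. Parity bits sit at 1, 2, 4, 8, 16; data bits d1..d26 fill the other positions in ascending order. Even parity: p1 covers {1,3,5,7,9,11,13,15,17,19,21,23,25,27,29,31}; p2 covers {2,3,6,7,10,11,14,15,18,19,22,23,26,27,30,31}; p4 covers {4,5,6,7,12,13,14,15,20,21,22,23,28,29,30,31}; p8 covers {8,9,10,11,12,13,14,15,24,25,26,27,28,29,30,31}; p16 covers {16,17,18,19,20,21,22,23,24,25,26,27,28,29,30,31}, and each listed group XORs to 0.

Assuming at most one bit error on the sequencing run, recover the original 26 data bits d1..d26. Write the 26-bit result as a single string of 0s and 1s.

00001100010101101111111110

s1 (pos 1,3,5,7,9,11,13,15,17,19,21,23,25,27,29,31): 1⊕0⊕0⊕0⊕1⊕0⊕0⊕0⊕1⊕1⊕0⊕1⊕1⊕1⊕1⊕0 = 0
s2 (pos 2,3,6,7,10,11,14,15,18,19,22,23,26,27,30,31): 0⊕0⊕0⊕0⊕1⊕0⊕1⊕0⊕0⊕1⊕1⊕1⊕1⊕1⊕1⊕0 = 0
s4 (pos 4,5,6,7,12,13,14,15,20,21,22,23,28,29,30,31): 1⊕0⊕0⊕0⊕0⊕0⊕1⊕0⊕1⊕0⊕1⊕1⊕1⊕1⊕1⊕0 = 0
s8 (pos 8,9,10,11,12,13,14,15,24,25,26,27,28,29,30,31): 0⊕1⊕1⊕0⊕0⊕0⊕1⊕0⊕1⊕1⊕1⊕1⊕1⊕1⊕1⊕0 = 0
s16 (pos 16,17,18,19,20,21,22,23,24,25,26,27,28,29,30,31): 1⊕1⊕0⊕1⊕1⊕0⊕1⊕1⊕1⊕1⊕1⊕1⊕1⊕1⊕1⊕0 = 1
Syndrome s16…s1 = 10000 → error at position 16.
Flip position 16: 1001000011000101101101111111110 → 1001000011000100101101111111110
Read data bits from positions 3,5,6,7,9,10,11,12,13,14,15,17,18,19,20,21,22,23,24,25,26,27,28,29,30,31: 00001100010101101111111110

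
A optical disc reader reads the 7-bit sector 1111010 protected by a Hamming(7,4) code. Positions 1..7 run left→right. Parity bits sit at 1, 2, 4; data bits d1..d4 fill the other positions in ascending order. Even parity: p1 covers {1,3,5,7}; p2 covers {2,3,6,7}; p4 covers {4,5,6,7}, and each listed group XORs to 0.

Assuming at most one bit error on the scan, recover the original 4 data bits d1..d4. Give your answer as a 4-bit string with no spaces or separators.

1010

s1 (pos 1,3,5,7): 1⊕1⊕0⊕0 = 0
s2 (pos 2,3,6,7): 1⊕1⊕1⊕0 = 1
s4 (pos 4,5,6,7): 1⊕0⊕1⊕0 = 0
Syndrome s4…s1 = 010 → error at position 2.
Flip position 2: 1111010 → 1011010
Read data bits from positions 3,5,6,7: 1010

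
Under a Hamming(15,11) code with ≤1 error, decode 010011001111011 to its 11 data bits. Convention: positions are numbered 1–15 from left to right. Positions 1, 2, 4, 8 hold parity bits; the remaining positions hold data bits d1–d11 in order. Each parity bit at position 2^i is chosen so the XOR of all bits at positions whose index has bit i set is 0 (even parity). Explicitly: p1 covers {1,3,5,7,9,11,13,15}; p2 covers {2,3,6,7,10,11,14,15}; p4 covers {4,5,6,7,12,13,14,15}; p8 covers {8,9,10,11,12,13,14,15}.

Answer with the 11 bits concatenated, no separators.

s1 (pos 1,3,5,7,9,11,13,15): 0⊕0⊕1⊕0⊕1⊕1⊕0⊕1 = 0
s2 (pos 2,3,6,7,10,11,14,15): 1⊕0⊕1⊕0⊕1⊕1⊕1⊕1 = 0
s4 (pos 4,5,6,7,12,13,14,15): 0⊕1⊕1⊕0⊕1⊕0⊕1⊕1 = 1
s8 (pos 8,9,10,11,12,13,14,15): 0⊕1⊕1⊕1⊕1⊕0⊕1⊕1 = 0
Syndrome s8…s1 = 0100 → error at position 4.
Flip position 4: 010011001111011 → 010111001111011
Read data bits from positions 3,5,6,7,9,10,11,12,13,14,15: 01101111011

01101111011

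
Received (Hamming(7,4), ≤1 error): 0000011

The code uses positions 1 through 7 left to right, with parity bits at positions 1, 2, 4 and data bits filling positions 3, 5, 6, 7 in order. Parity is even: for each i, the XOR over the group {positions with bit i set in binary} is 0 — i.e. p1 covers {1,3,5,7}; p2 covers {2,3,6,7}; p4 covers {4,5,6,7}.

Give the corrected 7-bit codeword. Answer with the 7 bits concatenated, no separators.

s1 (pos 1,3,5,7): 0⊕0⊕0⊕1 = 1
s2 (pos 2,3,6,7): 0⊕0⊕1⊕1 = 0
s4 (pos 4,5,6,7): 0⊕0⊕1⊕1 = 0
Syndrome s4…s1 = 001 → error at position 1.
Flip position 1: 0000011 → 1000011

1000011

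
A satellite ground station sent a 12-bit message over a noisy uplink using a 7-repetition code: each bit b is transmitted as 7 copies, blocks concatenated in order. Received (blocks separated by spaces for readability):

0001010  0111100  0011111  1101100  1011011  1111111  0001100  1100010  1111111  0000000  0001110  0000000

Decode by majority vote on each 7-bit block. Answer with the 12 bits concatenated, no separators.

Block 1 (0001010): 2 ones → 0
Block 2 (0111100): 4 ones → 1
Block 3 (0011111): 5 ones → 1
Block 4 (1101100): 4 ones → 1
Block 5 (1011011): 5 ones → 1
Block 6 (1111111): 7 ones → 1
Block 7 (0001100): 2 ones → 0
Block 8 (1100010): 3 ones → 0
Block 9 (1111111): 7 ones → 1
Block 10 (0000000): 0 ones → 0
Block 11 (0001110): 3 ones → 0
Block 12 (0000000): 0 ones → 0

011111001000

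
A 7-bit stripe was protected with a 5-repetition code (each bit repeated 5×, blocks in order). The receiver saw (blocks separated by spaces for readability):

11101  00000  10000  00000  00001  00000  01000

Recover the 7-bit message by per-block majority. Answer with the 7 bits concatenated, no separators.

Block 1 (11101): 4 ones → 1
Block 2 (00000): 0 ones → 0
Block 3 (10000): 1 one → 0
Block 4 (00000): 0 ones → 0
Block 5 (00001): 1 one → 0
Block 6 (00000): 0 ones → 0
Block 7 (01000): 1 one → 0

1000000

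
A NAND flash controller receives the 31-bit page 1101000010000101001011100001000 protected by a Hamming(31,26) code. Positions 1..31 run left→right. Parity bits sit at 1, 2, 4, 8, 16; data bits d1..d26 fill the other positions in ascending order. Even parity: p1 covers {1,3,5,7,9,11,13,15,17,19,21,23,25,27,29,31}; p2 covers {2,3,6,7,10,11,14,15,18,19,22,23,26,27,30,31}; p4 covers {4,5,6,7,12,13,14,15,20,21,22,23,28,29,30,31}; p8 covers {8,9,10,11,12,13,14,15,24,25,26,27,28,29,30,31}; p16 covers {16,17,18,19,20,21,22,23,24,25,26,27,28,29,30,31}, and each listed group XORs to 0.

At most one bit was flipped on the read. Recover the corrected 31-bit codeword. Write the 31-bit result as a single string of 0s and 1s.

1101000010100101001011100001000

s1 (pos 1,3,5,7,9,11,13,15,17,19,21,23,25,27,29,31): 1⊕0⊕0⊕0⊕1⊕0⊕0⊕0⊕0⊕1⊕1⊕1⊕0⊕0⊕0⊕0 = 1
s2 (pos 2,3,6,7,10,11,14,15,18,19,22,23,26,27,30,31): 1⊕0⊕0⊕0⊕0⊕0⊕1⊕0⊕0⊕1⊕1⊕1⊕0⊕0⊕0⊕0 = 1
s4 (pos 4,5,6,7,12,13,14,15,20,21,22,23,28,29,30,31): 1⊕0⊕0⊕0⊕0⊕0⊕1⊕0⊕0⊕1⊕1⊕1⊕1⊕0⊕0⊕0 = 0
s8 (pos 8,9,10,11,12,13,14,15,24,25,26,27,28,29,30,31): 0⊕1⊕0⊕0⊕0⊕0⊕1⊕0⊕0⊕0⊕0⊕0⊕1⊕0⊕0⊕0 = 1
s16 (pos 16,17,18,19,20,21,22,23,24,25,26,27,28,29,30,31): 1⊕0⊕0⊕1⊕0⊕1⊕1⊕1⊕0⊕0⊕0⊕0⊕1⊕0⊕0⊕0 = 0
Syndrome s16…s1 = 01011 → error at position 11.
Flip position 11: 1101000010000101001011100001000 → 1101000010100101001011100001000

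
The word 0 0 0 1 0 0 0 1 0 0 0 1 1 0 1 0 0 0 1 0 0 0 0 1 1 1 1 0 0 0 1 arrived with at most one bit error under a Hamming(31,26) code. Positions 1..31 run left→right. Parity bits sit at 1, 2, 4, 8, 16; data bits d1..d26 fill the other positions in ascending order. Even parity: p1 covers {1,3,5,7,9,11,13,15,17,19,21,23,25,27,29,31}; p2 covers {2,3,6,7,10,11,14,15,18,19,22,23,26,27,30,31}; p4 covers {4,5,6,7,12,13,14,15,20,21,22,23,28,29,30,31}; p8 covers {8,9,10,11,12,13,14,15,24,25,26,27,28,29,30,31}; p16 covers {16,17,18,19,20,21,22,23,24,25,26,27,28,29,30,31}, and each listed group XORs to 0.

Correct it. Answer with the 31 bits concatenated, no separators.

s1 (pos 1,3,5,7,9,11,13,15,17,19,21,23,25,27,29,31): 0⊕0⊕0⊕0⊕0⊕0⊕1⊕1⊕0⊕1⊕0⊕0⊕1⊕1⊕0⊕1 = 0
s2 (pos 2,3,6,7,10,11,14,15,18,19,22,23,26,27,30,31): 0⊕0⊕0⊕0⊕0⊕0⊕0⊕1⊕0⊕1⊕0⊕0⊕1⊕1⊕0⊕1 = 1
s4 (pos 4,5,6,7,12,13,14,15,20,21,22,23,28,29,30,31): 1⊕0⊕0⊕0⊕1⊕1⊕0⊕1⊕0⊕0⊕0⊕0⊕0⊕0⊕0⊕1 = 1
s8 (pos 8,9,10,11,12,13,14,15,24,25,26,27,28,29,30,31): 1⊕0⊕0⊕0⊕1⊕1⊕0⊕1⊕1⊕1⊕1⊕1⊕0⊕0⊕0⊕1 = 1
s16 (pos 16,17,18,19,20,21,22,23,24,25,26,27,28,29,30,31): 0⊕0⊕0⊕1⊕0⊕0⊕0⊕0⊕1⊕1⊕1⊕1⊕0⊕0⊕0⊕1 = 0
Syndrome s16…s1 = 01110 → error at position 14.
Flip position 14: 0001000100011010001000011110001 → 0001000100011110001000011110001

0001000100011110001000011110001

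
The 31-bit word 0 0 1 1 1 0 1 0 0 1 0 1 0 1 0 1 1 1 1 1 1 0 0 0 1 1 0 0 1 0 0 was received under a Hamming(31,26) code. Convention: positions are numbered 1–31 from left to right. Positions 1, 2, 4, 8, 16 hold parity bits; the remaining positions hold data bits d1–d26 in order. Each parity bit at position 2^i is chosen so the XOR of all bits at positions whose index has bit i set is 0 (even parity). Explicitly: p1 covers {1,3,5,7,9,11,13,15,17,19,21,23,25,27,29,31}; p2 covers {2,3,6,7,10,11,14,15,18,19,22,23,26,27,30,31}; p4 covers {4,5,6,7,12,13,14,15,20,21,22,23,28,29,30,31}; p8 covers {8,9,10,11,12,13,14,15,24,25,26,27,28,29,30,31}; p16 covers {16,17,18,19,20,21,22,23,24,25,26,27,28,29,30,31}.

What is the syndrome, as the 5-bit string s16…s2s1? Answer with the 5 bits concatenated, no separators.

10010

s1 (pos 1,3,5,7,9,11,13,15,17,19,21,23,25,27,29,31): 0⊕1⊕1⊕1⊕0⊕0⊕0⊕0⊕1⊕1⊕1⊕0⊕1⊕0⊕1⊕0 = 0
s2 (pos 2,3,6,7,10,11,14,15,18,19,22,23,26,27,30,31): 0⊕1⊕0⊕1⊕1⊕0⊕1⊕0⊕1⊕1⊕0⊕0⊕1⊕0⊕0⊕0 = 1
s4 (pos 4,5,6,7,12,13,14,15,20,21,22,23,28,29,30,31): 1⊕1⊕0⊕1⊕1⊕0⊕1⊕0⊕1⊕1⊕0⊕0⊕0⊕1⊕0⊕0 = 0
s8 (pos 8,9,10,11,12,13,14,15,24,25,26,27,28,29,30,31): 0⊕0⊕1⊕0⊕1⊕0⊕1⊕0⊕0⊕1⊕1⊕0⊕0⊕1⊕0⊕0 = 0
s16 (pos 16,17,18,19,20,21,22,23,24,25,26,27,28,29,30,31): 1⊕1⊕1⊕1⊕1⊕1⊕0⊕0⊕0⊕1⊕1⊕0⊕0⊕1⊕0⊕0 = 1
Syndrome s16…s1 = 10010 → error at position 18.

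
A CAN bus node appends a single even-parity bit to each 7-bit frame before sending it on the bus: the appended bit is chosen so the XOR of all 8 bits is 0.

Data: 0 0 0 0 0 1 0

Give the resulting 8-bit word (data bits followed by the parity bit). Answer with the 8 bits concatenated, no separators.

00000101

XOR of the 7 data bits: 0⊕0⊕0⊕0⊕0⊕1⊕0 = 1
Parity bit = 1 (so all 8 bits XOR to 0).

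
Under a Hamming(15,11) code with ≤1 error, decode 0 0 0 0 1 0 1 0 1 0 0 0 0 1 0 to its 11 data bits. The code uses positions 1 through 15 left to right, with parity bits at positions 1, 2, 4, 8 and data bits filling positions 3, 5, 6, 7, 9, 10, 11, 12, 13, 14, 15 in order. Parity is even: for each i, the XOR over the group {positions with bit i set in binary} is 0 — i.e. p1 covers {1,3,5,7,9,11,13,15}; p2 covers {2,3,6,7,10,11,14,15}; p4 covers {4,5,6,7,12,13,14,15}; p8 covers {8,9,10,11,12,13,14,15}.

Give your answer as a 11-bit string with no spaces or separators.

s1 (pos 1,3,5,7,9,11,13,15): 0⊕0⊕1⊕1⊕1⊕0⊕0⊕0 = 1
s2 (pos 2,3,6,7,10,11,14,15): 0⊕0⊕0⊕1⊕0⊕0⊕1⊕0 = 0
s4 (pos 4,5,6,7,12,13,14,15): 0⊕1⊕0⊕1⊕0⊕0⊕1⊕0 = 1
s8 (pos 8,9,10,11,12,13,14,15): 0⊕1⊕0⊕0⊕0⊕0⊕1⊕0 = 0
Syndrome s8…s1 = 0101 → error at position 5.
Flip position 5: 000010101000010 → 000000101000010
Read data bits from positions 3,5,6,7,9,10,11,12,13,14,15: 00011000010

00011000010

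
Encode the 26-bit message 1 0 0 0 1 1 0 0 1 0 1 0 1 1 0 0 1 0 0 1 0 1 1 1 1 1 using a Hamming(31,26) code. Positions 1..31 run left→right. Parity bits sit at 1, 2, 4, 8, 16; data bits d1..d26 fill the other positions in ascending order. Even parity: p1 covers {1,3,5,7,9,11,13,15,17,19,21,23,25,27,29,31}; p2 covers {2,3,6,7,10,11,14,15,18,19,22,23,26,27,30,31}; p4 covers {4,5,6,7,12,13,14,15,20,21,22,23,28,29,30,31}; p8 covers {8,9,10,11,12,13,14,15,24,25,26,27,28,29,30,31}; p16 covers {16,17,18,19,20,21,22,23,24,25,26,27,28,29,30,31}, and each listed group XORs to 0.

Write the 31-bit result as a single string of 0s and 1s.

Place data at non-parity positions: p1 p2 1 p4 0 0 0 p8 1 1 0 0 1 0 1 p16 0 1 1 0 0 1 0 0 1 0 1 1 1 1 1
p1 (pos 1,3,5,7,9,11,13,15,17,19,21,23,25,27,29,31): XOR of data positions = 1⊕0⊕0⊕1⊕0⊕1⊕1⊕0⊕1⊕0⊕0⊕1⊕1⊕1⊕1 = 1
p2 (pos 2,3,6,7,10,11,14,15,18,19,22,23,26,27,30,31): XOR of data positions = 1⊕0⊕0⊕1⊕0⊕0⊕1⊕1⊕1⊕1⊕0⊕0⊕1⊕1⊕1 = 1
p4 (pos 4,5,6,7,12,13,14,15,20,21,22,23,28,29,30,31): XOR of data positions = 0⊕0⊕0⊕0⊕1⊕0⊕1⊕0⊕0⊕1⊕0⊕1⊕1⊕1⊕1 = 1
p8 (pos 8,9,10,11,12,13,14,15,24,25,26,27,28,29,30,31): XOR of data positions = 1⊕1⊕0⊕0⊕1⊕0⊕1⊕0⊕1⊕0⊕1⊕1⊕1⊕1⊕1 = 0
p16 (pos 16,17,18,19,20,21,22,23,24,25,26,27,28,29,30,31): XOR of data positions = 0⊕1⊕1⊕0⊕0⊕1⊕0⊕0⊕1⊕0⊕1⊕1⊕1⊕1⊕1 = 1
Codeword: 1111000011001011011001001011111

1111000011001011011001001011111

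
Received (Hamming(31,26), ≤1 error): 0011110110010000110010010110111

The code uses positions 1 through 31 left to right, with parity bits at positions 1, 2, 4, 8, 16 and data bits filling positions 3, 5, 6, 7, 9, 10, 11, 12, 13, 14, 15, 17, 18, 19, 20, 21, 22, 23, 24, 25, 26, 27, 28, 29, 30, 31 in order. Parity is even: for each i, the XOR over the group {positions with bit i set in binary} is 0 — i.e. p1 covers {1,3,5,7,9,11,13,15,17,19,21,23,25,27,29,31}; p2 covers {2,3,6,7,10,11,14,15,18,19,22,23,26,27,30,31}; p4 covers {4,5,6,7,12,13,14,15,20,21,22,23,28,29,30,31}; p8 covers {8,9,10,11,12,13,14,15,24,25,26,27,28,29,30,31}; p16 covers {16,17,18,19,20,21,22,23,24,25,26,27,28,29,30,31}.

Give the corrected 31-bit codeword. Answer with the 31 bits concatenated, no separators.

0011110110010000110010010010111

s1 (pos 1,3,5,7,9,11,13,15,17,19,21,23,25,27,29,31): 0⊕1⊕1⊕0⊕1⊕0⊕0⊕0⊕1⊕0⊕1⊕0⊕0⊕1⊕1⊕1 = 0
s2 (pos 2,3,6,7,10,11,14,15,18,19,22,23,26,27,30,31): 0⊕1⊕1⊕0⊕0⊕0⊕0⊕0⊕1⊕0⊕0⊕0⊕1⊕1⊕1⊕1 = 1
s4 (pos 4,5,6,7,12,13,14,15,20,21,22,23,28,29,30,31): 1⊕1⊕1⊕0⊕1⊕0⊕0⊕0⊕0⊕1⊕0⊕0⊕0⊕1⊕1⊕1 = 0
s8 (pos 8,9,10,11,12,13,14,15,24,25,26,27,28,29,30,31): 1⊕1⊕0⊕0⊕1⊕0⊕0⊕0⊕1⊕0⊕1⊕1⊕0⊕1⊕1⊕1 = 1
s16 (pos 16,17,18,19,20,21,22,23,24,25,26,27,28,29,30,31): 0⊕1⊕1⊕0⊕0⊕1⊕0⊕0⊕1⊕0⊕1⊕1⊕0⊕1⊕1⊕1 = 1
Syndrome s16…s1 = 11010 → error at position 26.
Flip position 26: 0011110110010000110010010110111 → 0011110110010000110010010010111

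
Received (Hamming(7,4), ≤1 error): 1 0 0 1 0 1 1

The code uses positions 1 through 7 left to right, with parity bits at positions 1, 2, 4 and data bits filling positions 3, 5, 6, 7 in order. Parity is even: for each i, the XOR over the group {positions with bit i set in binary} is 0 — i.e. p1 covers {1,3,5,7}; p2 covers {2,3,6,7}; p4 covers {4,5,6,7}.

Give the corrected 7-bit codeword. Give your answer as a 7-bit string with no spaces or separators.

1000011

s1 (pos 1,3,5,7): 1⊕0⊕0⊕1 = 0
s2 (pos 2,3,6,7): 0⊕0⊕1⊕1 = 0
s4 (pos 4,5,6,7): 1⊕0⊕1⊕1 = 1
Syndrome s4…s1 = 100 → error at position 4.
Flip position 4: 1001011 → 1000011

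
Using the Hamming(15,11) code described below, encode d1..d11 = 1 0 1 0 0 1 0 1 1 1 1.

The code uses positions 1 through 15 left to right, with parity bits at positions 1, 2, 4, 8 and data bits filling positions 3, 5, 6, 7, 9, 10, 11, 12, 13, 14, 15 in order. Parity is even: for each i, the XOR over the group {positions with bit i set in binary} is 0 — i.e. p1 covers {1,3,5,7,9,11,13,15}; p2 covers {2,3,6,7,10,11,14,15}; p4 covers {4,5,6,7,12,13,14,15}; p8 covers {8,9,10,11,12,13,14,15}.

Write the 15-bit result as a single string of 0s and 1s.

Place data at non-parity positions: p1 p2 1 p4 0 1 0 p8 0 1 0 1 1 1 1
p1 (pos 1,3,5,7,9,11,13,15): XOR of data positions = 1⊕0⊕0⊕0⊕0⊕1⊕1 = 1
p2 (pos 2,3,6,7,10,11,14,15): XOR of data positions = 1⊕1⊕0⊕1⊕0⊕1⊕1 = 1
p4 (pos 4,5,6,7,12,13,14,15): XOR of data positions = 0⊕1⊕0⊕1⊕1⊕1⊕1 = 1
p8 (pos 8,9,10,11,12,13,14,15): XOR of data positions = 0⊕1⊕0⊕1⊕1⊕1⊕1 = 1
Codeword: 111101010101111

111101010101111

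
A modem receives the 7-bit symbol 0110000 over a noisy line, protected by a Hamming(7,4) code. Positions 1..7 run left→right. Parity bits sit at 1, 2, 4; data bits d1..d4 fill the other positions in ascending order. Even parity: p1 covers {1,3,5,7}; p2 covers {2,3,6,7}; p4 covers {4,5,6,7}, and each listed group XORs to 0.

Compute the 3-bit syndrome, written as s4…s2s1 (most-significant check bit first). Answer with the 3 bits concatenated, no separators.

001

s1 (pos 1,3,5,7): 0⊕1⊕0⊕0 = 1
s2 (pos 2,3,6,7): 1⊕1⊕0⊕0 = 0
s4 (pos 4,5,6,7): 0⊕0⊕0⊕0 = 0
Syndrome s4…s1 = 001 → error at position 1.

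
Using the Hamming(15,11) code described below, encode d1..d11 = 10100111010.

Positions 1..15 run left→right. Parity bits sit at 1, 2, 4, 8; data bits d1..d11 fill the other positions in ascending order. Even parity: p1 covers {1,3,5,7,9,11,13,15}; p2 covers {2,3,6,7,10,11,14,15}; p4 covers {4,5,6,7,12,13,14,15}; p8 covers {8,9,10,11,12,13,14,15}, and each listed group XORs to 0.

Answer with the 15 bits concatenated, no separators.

011101000111010

Place data at non-parity positions: p1 p2 1 p4 0 1 0 p8 0 1 1 1 0 1 0
p1 (pos 1,3,5,7,9,11,13,15): XOR of data positions = 1⊕0⊕0⊕0⊕1⊕0⊕0 = 0
p2 (pos 2,3,6,7,10,11,14,15): XOR of data positions = 1⊕1⊕0⊕1⊕1⊕1⊕0 = 1
p4 (pos 4,5,6,7,12,13,14,15): XOR of data positions = 0⊕1⊕0⊕1⊕0⊕1⊕0 = 1
p8 (pos 8,9,10,11,12,13,14,15): XOR of data positions = 0⊕1⊕1⊕1⊕0⊕1⊕0 = 0
Codeword: 011101000111010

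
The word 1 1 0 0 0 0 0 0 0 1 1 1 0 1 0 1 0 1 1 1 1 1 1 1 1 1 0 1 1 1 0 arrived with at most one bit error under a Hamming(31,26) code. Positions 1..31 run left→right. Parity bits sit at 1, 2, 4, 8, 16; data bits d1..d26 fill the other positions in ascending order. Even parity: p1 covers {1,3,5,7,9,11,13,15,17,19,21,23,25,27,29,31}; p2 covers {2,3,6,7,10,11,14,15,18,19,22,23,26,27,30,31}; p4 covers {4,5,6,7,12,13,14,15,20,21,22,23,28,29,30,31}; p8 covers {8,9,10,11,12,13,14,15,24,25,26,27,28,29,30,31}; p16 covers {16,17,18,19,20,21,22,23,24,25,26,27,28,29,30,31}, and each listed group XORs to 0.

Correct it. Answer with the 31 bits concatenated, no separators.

1100000001110101011101111101110

s1 (pos 1,3,5,7,9,11,13,15,17,19,21,23,25,27,29,31): 1⊕0⊕0⊕0⊕0⊕1⊕0⊕0⊕0⊕1⊕1⊕1⊕1⊕0⊕1⊕0 = 1
s2 (pos 2,3,6,7,10,11,14,15,18,19,22,23,26,27,30,31): 1⊕0⊕0⊕0⊕1⊕1⊕1⊕0⊕1⊕1⊕1⊕1⊕1⊕0⊕1⊕0 = 0
s4 (pos 4,5,6,7,12,13,14,15,20,21,22,23,28,29,30,31): 0⊕0⊕0⊕0⊕1⊕0⊕1⊕0⊕1⊕1⊕1⊕1⊕1⊕1⊕1⊕0 = 1
s8 (pos 8,9,10,11,12,13,14,15,24,25,26,27,28,29,30,31): 0⊕0⊕1⊕1⊕1⊕0⊕1⊕0⊕1⊕1⊕1⊕0⊕1⊕1⊕1⊕0 = 0
s16 (pos 16,17,18,19,20,21,22,23,24,25,26,27,28,29,30,31): 1⊕0⊕1⊕1⊕1⊕1⊕1⊕1⊕1⊕1⊕1⊕0⊕1⊕1⊕1⊕0 = 1
Syndrome s16…s1 = 10101 → error at position 21.
Flip position 21: 1100000001110101011111111101110 → 1100000001110101011101111101110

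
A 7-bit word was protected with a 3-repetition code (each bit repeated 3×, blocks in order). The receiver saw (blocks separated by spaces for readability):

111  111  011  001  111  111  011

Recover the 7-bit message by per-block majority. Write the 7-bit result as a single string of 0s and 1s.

1110111

Block 1 (111): 3 ones → 1
Block 2 (111): 3 ones → 1
Block 3 (011): 2 ones → 1
Block 4 (001): 1 one → 0
Block 5 (111): 3 ones → 1
Block 6 (111): 3 ones → 1
Block 7 (011): 2 ones → 1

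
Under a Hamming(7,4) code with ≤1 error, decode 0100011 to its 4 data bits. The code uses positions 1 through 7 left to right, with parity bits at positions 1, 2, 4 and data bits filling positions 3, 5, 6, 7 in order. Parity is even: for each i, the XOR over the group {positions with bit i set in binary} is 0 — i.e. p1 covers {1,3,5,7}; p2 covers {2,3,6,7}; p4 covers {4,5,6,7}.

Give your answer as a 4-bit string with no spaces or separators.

1011

s1 (pos 1,3,5,7): 0⊕0⊕0⊕1 = 1
s2 (pos 2,3,6,7): 1⊕0⊕1⊕1 = 1
s4 (pos 4,5,6,7): 0⊕0⊕1⊕1 = 0
Syndrome s4…s1 = 011 → error at position 3.
Flip position 3: 0100011 → 0110011
Read data bits from positions 3,5,6,7: 1011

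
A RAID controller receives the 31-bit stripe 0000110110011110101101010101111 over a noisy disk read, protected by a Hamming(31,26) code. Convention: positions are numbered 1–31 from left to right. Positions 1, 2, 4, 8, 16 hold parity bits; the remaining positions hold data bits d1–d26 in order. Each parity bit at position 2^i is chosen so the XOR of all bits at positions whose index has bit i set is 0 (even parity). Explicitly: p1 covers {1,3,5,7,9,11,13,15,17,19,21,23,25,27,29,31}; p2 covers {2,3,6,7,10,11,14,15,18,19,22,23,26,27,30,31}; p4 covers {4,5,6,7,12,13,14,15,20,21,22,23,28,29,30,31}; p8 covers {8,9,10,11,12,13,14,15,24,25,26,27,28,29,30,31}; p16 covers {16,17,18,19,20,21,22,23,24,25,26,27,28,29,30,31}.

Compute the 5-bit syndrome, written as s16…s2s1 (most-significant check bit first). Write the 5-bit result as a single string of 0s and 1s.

s1 (pos 1,3,5,7,9,11,13,15,17,19,21,23,25,27,29,31): 0⊕0⊕1⊕0⊕1⊕0⊕1⊕1⊕1⊕1⊕0⊕0⊕0⊕0⊕1⊕1 = 0
s2 (pos 2,3,6,7,10,11,14,15,18,19,22,23,26,27,30,31): 0⊕0⊕1⊕0⊕0⊕0⊕1⊕1⊕0⊕1⊕1⊕0⊕1⊕0⊕1⊕1 = 0
s4 (pos 4,5,6,7,12,13,14,15,20,21,22,23,28,29,30,31): 0⊕1⊕1⊕0⊕1⊕1⊕1⊕1⊕1⊕0⊕1⊕0⊕1⊕1⊕1⊕1 = 0
s8 (pos 8,9,10,11,12,13,14,15,24,25,26,27,28,29,30,31): 1⊕1⊕0⊕0⊕1⊕1⊕1⊕1⊕1⊕0⊕1⊕0⊕1⊕1⊕1⊕1 = 0
s16 (pos 16,17,18,19,20,21,22,23,24,25,26,27,28,29,30,31): 0⊕1⊕0⊕1⊕1⊕0⊕1⊕0⊕1⊕0⊕1⊕0⊕1⊕1⊕1⊕1 = 0
Syndrome s16…s1 = 00000 → no error.

00000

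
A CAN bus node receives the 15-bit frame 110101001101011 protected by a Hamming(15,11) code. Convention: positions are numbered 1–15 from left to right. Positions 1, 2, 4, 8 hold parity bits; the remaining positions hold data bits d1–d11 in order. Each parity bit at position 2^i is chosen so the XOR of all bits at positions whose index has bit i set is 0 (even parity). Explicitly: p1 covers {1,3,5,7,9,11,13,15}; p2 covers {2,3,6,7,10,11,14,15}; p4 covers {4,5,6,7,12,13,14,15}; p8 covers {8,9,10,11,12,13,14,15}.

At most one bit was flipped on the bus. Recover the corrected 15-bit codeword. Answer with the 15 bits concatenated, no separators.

110101001101010

s1 (pos 1,3,5,7,9,11,13,15): 1⊕0⊕0⊕0⊕1⊕0⊕0⊕1 = 1
s2 (pos 2,3,6,7,10,11,14,15): 1⊕0⊕1⊕0⊕1⊕0⊕1⊕1 = 1
s4 (pos 4,5,6,7,12,13,14,15): 1⊕0⊕1⊕0⊕1⊕0⊕1⊕1 = 1
s8 (pos 8,9,10,11,12,13,14,15): 0⊕1⊕1⊕0⊕1⊕0⊕1⊕1 = 1
Syndrome s8…s1 = 1111 → error at position 15.
Flip position 15: 110101001101011 → 110101001101010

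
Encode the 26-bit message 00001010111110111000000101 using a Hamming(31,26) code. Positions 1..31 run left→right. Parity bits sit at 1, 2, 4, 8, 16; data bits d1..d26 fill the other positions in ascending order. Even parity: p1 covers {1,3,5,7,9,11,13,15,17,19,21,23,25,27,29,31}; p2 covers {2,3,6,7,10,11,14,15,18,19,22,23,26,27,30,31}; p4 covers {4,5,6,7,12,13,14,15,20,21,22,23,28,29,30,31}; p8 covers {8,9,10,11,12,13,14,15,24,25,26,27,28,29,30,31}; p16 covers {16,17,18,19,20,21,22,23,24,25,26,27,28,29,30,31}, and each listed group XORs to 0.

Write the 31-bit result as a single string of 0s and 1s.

Place data at non-parity positions: p1 p2 0 p4 0 0 0 p8 1 0 1 0 1 1 1 p16 1 1 0 1 1 1 0 0 0 0 0 0 1 0 1
p1 (pos 1,3,5,7,9,11,13,15,17,19,21,23,25,27,29,31): XOR of data positions = 0⊕0⊕0⊕1⊕1⊕1⊕1⊕1⊕0⊕1⊕0⊕0⊕0⊕1⊕1 = 0
p2 (pos 2,3,6,7,10,11,14,15,18,19,22,23,26,27,30,31): XOR of data positions = 0⊕0⊕0⊕0⊕1⊕1⊕1⊕1⊕0⊕1⊕0⊕0⊕0⊕0⊕1 = 0
p4 (pos 4,5,6,7,12,13,14,15,20,21,22,23,28,29,30,31): XOR of data positions = 0⊕0⊕0⊕0⊕1⊕1⊕1⊕1⊕1⊕1⊕0⊕0⊕1⊕0⊕1 = 0
p8 (pos 8,9,10,11,12,13,14,15,24,25,26,27,28,29,30,31): XOR of data positions = 1⊕0⊕1⊕0⊕1⊕1⊕1⊕0⊕0⊕0⊕0⊕0⊕1⊕0⊕1 = 1
p16 (pos 16,17,18,19,20,21,22,23,24,25,26,27,28,29,30,31): XOR of data positions = 1⊕1⊕0⊕1⊕1⊕1⊕0⊕0⊕0⊕0⊕0⊕0⊕1⊕0⊕1 = 1
Codeword: 0000000110101111110111000000101

0000000110101111110111000000101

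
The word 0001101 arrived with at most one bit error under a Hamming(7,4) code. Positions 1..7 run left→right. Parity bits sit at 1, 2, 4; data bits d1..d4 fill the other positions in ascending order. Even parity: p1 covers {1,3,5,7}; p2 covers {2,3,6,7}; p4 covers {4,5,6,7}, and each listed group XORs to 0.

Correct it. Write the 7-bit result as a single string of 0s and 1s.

s1 (pos 1,3,5,7): 0⊕0⊕1⊕1 = 0
s2 (pos 2,3,6,7): 0⊕0⊕0⊕1 = 1
s4 (pos 4,5,6,7): 1⊕1⊕0⊕1 = 1
Syndrome s4…s1 = 110 → error at position 6.
Flip position 6: 0001101 → 0001111

0001111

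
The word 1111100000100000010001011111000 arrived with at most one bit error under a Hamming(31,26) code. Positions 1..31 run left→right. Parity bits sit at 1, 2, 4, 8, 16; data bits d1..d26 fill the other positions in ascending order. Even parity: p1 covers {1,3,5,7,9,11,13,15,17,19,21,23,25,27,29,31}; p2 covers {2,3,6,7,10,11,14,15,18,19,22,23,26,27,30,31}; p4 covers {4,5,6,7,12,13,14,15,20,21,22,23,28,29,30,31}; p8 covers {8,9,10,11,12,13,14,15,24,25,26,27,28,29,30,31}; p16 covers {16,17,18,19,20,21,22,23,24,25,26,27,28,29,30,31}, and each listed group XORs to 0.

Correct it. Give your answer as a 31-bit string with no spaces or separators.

1111100000100000000001011111000

s1 (pos 1,3,5,7,9,11,13,15,17,19,21,23,25,27,29,31): 1⊕1⊕1⊕0⊕0⊕1⊕0⊕0⊕0⊕0⊕0⊕0⊕1⊕1⊕0⊕0 = 0
s2 (pos 2,3,6,7,10,11,14,15,18,19,22,23,26,27,30,31): 1⊕1⊕0⊕0⊕0⊕1⊕0⊕0⊕1⊕0⊕1⊕0⊕1⊕1⊕0⊕0 = 1
s4 (pos 4,5,6,7,12,13,14,15,20,21,22,23,28,29,30,31): 1⊕1⊕0⊕0⊕0⊕0⊕0⊕0⊕0⊕0⊕1⊕0⊕1⊕0⊕0⊕0 = 0
s8 (pos 8,9,10,11,12,13,14,15,24,25,26,27,28,29,30,31): 0⊕0⊕0⊕1⊕0⊕0⊕0⊕0⊕1⊕1⊕1⊕1⊕1⊕0⊕0⊕0 = 0
s16 (pos 16,17,18,19,20,21,22,23,24,25,26,27,28,29,30,31): 0⊕0⊕1⊕0⊕0⊕0⊕1⊕0⊕1⊕1⊕1⊕1⊕1⊕0⊕0⊕0 = 1
Syndrome s16…s1 = 10010 → error at position 18.
Flip position 18: 1111100000100000010001011111000 → 1111100000100000000001011111000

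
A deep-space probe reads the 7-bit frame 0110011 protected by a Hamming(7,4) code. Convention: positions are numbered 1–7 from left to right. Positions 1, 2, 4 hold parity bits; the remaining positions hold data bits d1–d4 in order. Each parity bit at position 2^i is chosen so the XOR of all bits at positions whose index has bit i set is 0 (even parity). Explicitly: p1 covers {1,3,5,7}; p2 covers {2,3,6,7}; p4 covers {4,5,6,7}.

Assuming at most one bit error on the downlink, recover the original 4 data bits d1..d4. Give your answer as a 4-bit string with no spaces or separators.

s1 (pos 1,3,5,7): 0⊕1⊕0⊕1 = 0
s2 (pos 2,3,6,7): 1⊕1⊕1⊕1 = 0
s4 (pos 4,5,6,7): 0⊕0⊕1⊕1 = 0
Syndrome s4…s1 = 000 → no error.
Read data bits from positions 3,5,6,7: 1011

1011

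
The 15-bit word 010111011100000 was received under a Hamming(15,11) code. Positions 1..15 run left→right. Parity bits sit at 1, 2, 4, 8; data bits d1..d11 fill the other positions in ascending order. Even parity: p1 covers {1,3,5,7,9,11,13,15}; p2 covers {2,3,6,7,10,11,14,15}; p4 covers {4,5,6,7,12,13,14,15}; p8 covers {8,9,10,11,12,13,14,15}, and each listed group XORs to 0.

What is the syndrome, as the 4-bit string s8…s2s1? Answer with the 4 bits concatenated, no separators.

1110

s1 (pos 1,3,5,7,9,11,13,15): 0⊕0⊕1⊕0⊕1⊕0⊕0⊕0 = 0
s2 (pos 2,3,6,7,10,11,14,15): 1⊕0⊕1⊕0⊕1⊕0⊕0⊕0 = 1
s4 (pos 4,5,6,7,12,13,14,15): 1⊕1⊕1⊕0⊕0⊕0⊕0⊕0 = 1
s8 (pos 8,9,10,11,12,13,14,15): 1⊕1⊕1⊕0⊕0⊕0⊕0⊕0 = 1
Syndrome s8…s1 = 1110 → error at position 14.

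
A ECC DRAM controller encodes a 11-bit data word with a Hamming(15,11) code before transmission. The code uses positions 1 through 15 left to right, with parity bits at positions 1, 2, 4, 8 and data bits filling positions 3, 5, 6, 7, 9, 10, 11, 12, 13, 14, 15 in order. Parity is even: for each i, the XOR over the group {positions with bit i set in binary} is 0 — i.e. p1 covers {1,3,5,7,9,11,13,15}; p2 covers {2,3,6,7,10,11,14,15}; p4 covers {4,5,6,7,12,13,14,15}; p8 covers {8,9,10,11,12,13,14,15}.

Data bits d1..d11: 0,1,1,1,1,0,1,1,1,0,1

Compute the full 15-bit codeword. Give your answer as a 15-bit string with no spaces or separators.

Place data at non-parity positions: p1 p2 0 p4 1 1 1 p8 1 0 1 1 1 0 1
p1 (pos 1,3,5,7,9,11,13,15): XOR of data positions = 0⊕1⊕1⊕1⊕1⊕1⊕1 = 0
p2 (pos 2,3,6,7,10,11,14,15): XOR of data positions = 0⊕1⊕1⊕0⊕1⊕0⊕1 = 0
p4 (pos 4,5,6,7,12,13,14,15): XOR of data positions = 1⊕1⊕1⊕1⊕1⊕0⊕1 = 0
p8 (pos 8,9,10,11,12,13,14,15): XOR of data positions = 1⊕0⊕1⊕1⊕1⊕0⊕1 = 1
Codeword: 000011111011101

000011111011101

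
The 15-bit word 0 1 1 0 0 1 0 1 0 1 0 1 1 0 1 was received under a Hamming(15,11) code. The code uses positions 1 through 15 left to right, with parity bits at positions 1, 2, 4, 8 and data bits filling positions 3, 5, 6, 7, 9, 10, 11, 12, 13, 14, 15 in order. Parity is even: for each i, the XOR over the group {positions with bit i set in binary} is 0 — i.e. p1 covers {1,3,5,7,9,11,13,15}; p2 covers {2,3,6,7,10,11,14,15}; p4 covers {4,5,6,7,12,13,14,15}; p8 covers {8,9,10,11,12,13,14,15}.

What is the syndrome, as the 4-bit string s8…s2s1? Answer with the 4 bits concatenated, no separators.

1011

s1 (pos 1,3,5,7,9,11,13,15): 0⊕1⊕0⊕0⊕0⊕0⊕1⊕1 = 1
s2 (pos 2,3,6,7,10,11,14,15): 1⊕1⊕1⊕0⊕1⊕0⊕0⊕1 = 1
s4 (pos 4,5,6,7,12,13,14,15): 0⊕0⊕1⊕0⊕1⊕1⊕0⊕1 = 0
s8 (pos 8,9,10,11,12,13,14,15): 1⊕0⊕1⊕0⊕1⊕1⊕0⊕1 = 1
Syndrome s8…s1 = 1011 → error at position 11.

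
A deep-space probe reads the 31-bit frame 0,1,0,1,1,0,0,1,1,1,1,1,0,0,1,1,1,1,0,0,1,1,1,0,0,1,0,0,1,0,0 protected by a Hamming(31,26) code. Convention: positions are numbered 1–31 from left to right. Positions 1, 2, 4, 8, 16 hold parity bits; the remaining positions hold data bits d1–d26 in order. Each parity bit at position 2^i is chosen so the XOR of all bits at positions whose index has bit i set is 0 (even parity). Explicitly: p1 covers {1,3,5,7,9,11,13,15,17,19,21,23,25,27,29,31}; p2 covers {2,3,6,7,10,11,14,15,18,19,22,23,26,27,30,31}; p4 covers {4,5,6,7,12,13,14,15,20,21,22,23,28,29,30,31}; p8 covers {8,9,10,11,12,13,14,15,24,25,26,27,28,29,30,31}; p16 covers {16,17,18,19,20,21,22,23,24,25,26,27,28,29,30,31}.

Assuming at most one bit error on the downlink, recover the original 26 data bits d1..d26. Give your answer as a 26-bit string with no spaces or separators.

s1 (pos 1,3,5,7,9,11,13,15,17,19,21,23,25,27,29,31): 0⊕0⊕1⊕0⊕1⊕1⊕0⊕1⊕1⊕0⊕1⊕1⊕0⊕0⊕1⊕0 = 0
s2 (pos 2,3,6,7,10,11,14,15,18,19,22,23,26,27,30,31): 1⊕0⊕0⊕0⊕1⊕1⊕0⊕1⊕1⊕0⊕1⊕1⊕1⊕0⊕0⊕0 = 0
s4 (pos 4,5,6,7,12,13,14,15,20,21,22,23,28,29,30,31): 1⊕1⊕0⊕0⊕1⊕0⊕0⊕1⊕0⊕1⊕1⊕1⊕0⊕1⊕0⊕0 = 0
s8 (pos 8,9,10,11,12,13,14,15,24,25,26,27,28,29,30,31): 1⊕1⊕1⊕1⊕1⊕0⊕0⊕1⊕0⊕0⊕1⊕0⊕0⊕1⊕0⊕0 = 0
s16 (pos 16,17,18,19,20,21,22,23,24,25,26,27,28,29,30,31): 1⊕1⊕1⊕0⊕0⊕1⊕1⊕1⊕0⊕0⊕1⊕0⊕0⊕1⊕0⊕0 = 0
Syndrome s16…s1 = 00000 → no error.
Read data bits from positions 3,5,6,7,9,10,11,12,13,14,15,17,18,19,20,21,22,23,24,25,26,27,28,29,30,31: 01001111001110011100100100

01001111001110011100100100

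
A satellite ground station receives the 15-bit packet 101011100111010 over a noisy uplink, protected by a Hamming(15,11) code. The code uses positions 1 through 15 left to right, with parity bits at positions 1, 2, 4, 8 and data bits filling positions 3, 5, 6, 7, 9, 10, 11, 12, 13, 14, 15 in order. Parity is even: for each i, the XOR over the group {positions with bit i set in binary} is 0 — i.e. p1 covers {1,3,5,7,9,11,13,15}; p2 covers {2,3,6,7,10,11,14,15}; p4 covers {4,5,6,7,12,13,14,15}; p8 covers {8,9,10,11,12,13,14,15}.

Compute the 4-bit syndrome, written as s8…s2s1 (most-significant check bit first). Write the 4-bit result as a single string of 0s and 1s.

s1 (pos 1,3,5,7,9,11,13,15): 1⊕1⊕1⊕1⊕0⊕1⊕0⊕0 = 1
s2 (pos 2,3,6,7,10,11,14,15): 0⊕1⊕1⊕1⊕1⊕1⊕1⊕0 = 0
s4 (pos 4,5,6,7,12,13,14,15): 0⊕1⊕1⊕1⊕1⊕0⊕1⊕0 = 1
s8 (pos 8,9,10,11,12,13,14,15): 0⊕0⊕1⊕1⊕1⊕0⊕1⊕0 = 0
Syndrome s8…s1 = 0101 → error at position 5.

0101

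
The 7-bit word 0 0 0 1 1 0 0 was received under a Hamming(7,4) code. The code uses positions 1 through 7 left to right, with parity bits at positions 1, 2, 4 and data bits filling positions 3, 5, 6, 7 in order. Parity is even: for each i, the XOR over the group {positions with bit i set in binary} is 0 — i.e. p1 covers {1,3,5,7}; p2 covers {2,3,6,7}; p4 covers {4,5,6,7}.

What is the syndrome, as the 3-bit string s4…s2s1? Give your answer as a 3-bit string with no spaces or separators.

s1 (pos 1,3,5,7): 0⊕0⊕1⊕0 = 1
s2 (pos 2,3,6,7): 0⊕0⊕0⊕0 = 0
s4 (pos 4,5,6,7): 1⊕1⊕0⊕0 = 0
Syndrome s4…s1 = 001 → error at position 1.

001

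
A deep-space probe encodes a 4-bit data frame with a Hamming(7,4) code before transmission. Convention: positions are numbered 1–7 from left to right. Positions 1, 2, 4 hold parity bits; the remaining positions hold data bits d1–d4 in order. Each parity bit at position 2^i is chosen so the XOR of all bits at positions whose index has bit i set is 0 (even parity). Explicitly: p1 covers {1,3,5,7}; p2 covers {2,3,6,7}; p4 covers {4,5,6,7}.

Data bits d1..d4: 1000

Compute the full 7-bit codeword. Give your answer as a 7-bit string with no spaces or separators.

1110000

Place data at non-parity positions: p1 p2 1 p4 0 0 0
p1 (pos 1,3,5,7): XOR of data positions = 1⊕0⊕0 = 1
p2 (pos 2,3,6,7): XOR of data positions = 1⊕0⊕0 = 1
p4 (pos 4,5,6,7): XOR of data positions = 0⊕0⊕0 = 0
Codeword: 1110000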